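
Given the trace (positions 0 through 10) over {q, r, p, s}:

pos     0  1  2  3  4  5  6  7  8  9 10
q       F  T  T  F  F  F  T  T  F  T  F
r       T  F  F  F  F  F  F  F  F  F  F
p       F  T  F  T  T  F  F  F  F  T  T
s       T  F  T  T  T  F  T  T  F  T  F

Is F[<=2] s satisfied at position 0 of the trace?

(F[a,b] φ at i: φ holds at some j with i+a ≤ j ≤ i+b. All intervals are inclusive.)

Yes

Check s at each j in [0,2]:
  j=0: true
  j=1: false
  j=2: true
Found at j=0 → formula holds.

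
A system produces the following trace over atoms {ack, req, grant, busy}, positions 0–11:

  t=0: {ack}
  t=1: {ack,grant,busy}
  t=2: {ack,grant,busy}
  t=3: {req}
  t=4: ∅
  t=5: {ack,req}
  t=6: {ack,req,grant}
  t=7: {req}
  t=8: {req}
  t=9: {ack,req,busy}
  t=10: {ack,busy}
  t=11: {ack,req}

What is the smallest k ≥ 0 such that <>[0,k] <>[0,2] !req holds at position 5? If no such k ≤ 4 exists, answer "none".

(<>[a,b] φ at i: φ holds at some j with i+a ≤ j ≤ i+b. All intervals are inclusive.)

Scan j = 5,6,… for <>[0,2] !req:
  j=5: fails
  j=6: fails
  j=7: fails
  j=8: holds
First hit at j=8, so smallest k = 8-5 = 3.

3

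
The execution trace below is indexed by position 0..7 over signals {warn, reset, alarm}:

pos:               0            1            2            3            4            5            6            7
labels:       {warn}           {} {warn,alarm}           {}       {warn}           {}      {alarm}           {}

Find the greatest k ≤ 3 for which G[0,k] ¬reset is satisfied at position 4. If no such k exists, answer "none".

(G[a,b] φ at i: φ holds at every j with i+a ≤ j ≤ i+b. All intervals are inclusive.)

3

¬reset must hold from j=4 onward; find where it first fails.
  j=4: holds
  j=5: holds
  j=6: holds
  j=7: holds
Holds through j=7; largest k = 3.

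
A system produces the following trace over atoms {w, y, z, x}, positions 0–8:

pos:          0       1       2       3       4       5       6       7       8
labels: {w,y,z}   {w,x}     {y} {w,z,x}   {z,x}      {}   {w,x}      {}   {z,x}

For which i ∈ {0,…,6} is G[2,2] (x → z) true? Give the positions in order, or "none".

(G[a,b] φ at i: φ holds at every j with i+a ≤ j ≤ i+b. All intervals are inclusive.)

0, 1, 2, 3, 5, 6

Evaluate at each i in [0,6]:
  i=0: ✓ (all of [2,2])
  i=1: ✓ (all of [3,3])
  i=2: ✓ (all of [4,4])
  i=3: ✓ (all of [5,5])
  i=4: ✗ (fails at j=6)
  i=5: ✓ (all of [7,7])
  i=6: ✓ (all of [8,8])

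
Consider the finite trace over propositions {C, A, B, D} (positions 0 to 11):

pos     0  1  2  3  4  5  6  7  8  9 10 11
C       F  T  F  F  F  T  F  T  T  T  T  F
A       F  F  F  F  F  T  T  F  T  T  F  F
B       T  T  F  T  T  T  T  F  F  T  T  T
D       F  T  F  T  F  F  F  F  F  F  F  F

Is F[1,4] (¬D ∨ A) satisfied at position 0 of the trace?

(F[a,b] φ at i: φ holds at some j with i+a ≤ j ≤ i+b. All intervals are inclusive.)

Holds

Check (¬D ∨ A) at each j in [1,4]:
  j=1: false
  j=2: true
  j=3: false
  j=4: true
Found at j=2 → formula holds.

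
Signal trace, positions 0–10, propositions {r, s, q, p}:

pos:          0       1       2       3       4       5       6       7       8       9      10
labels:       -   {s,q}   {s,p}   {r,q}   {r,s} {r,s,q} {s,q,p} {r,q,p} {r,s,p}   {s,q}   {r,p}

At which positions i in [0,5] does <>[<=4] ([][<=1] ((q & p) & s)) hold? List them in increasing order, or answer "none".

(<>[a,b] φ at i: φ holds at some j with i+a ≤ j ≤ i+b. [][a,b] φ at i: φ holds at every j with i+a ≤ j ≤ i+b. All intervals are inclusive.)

Evaluate at each i in [0,5]:
  i=0: ✗ (none in [0,4])
  i=1: ✗ (none in [1,5])
  i=2: ✗ (none in [2,6])
  i=3: ✗ (none in [3,7])
  i=4: ✗ (none in [4,8])
  i=5: ✗ (none in [5,9])

none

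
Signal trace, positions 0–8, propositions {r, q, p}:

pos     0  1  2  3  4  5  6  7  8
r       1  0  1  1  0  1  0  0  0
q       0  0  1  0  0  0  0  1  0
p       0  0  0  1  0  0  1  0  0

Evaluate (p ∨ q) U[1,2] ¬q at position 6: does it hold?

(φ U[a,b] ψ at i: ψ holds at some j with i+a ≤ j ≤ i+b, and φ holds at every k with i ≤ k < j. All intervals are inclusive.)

Need some j in [7,8] with ¬q, and (p ∨ q) at every k in [6,j-1].
  j=7: ¬q false.
  j=8: ¬q holds; (p ∨ q) holds at every k in [6,7] → satisfied.

True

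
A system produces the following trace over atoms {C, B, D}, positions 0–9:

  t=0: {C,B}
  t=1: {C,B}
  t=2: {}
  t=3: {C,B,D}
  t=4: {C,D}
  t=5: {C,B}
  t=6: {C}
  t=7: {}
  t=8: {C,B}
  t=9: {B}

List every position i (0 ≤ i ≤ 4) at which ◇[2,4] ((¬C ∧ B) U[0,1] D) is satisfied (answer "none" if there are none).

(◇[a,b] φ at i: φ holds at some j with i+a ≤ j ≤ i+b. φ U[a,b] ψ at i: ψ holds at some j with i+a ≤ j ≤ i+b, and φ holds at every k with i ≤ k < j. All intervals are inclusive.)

Evaluate at each i in [0,4]:
  i=0: ✓ (witness j=3)
  i=1: ✓ (witness j=3)
  i=2: ✓ (witness j=4)
  i=3: ✗ (none in [5,7])
  i=4: ✗ (none in [6,8])

0, 1, 2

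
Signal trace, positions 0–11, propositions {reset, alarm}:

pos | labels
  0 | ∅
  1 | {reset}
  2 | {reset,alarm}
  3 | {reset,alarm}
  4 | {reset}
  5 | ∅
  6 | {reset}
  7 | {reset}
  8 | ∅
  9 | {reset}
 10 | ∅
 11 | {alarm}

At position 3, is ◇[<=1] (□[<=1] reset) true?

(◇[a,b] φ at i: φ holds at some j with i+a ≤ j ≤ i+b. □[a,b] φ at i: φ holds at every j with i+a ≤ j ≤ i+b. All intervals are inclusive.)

Yes

Check □[<=1] reset at each j in [3,4]:
  j=3: holds on [3,4]
  j=4: fails at 5
Found at j=3 → formula holds.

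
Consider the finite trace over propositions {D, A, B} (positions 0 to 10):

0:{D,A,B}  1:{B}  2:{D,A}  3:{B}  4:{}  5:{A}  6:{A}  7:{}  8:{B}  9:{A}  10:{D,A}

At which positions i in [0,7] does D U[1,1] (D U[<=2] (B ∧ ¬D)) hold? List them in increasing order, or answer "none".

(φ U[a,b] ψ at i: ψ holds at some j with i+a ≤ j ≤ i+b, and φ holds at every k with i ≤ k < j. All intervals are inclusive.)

Evaluate at each i in [0,7]:
  i=0: ✓ (rhs at j=1; lhs holds on [0,0])
  i=1: ✗ (lhs fails at k=1 before rhs at j=2)
  i=2: ✓ (rhs at j=3; lhs holds on [2,2])
  i=3: ✗ (no rhs in [4,4])
  i=4: ✗ (no rhs in [5,5])
  i=5: ✗ (no rhs in [6,6])
  i=6: ✗ (no rhs in [7,7])
  i=7: ✗ (lhs fails at k=7 before rhs at j=8)

0, 2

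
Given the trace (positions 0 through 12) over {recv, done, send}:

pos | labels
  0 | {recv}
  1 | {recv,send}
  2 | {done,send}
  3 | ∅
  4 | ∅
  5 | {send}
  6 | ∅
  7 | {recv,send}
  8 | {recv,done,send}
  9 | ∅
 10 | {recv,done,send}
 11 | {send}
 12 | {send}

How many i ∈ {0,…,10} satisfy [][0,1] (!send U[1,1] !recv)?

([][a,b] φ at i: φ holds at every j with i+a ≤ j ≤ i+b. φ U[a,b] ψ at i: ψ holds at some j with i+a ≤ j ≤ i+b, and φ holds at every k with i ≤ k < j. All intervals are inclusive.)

1

Evaluate at each i in [0,10]:
  i=0: ✗ (fails at j=0)
  i=1: ✗ (fails at j=1)
  i=2: ✗ (fails at j=2)
  i=3: ✓ (all of [3,4])
  i=4: ✗ (fails at j=5)
  i=5: ✗ (fails at j=5)
  i=6: ✗ (fails at j=6)
  i=7: ✗ (fails at j=7)
  i=8: ✗ (fails at j=8)
  i=9: ✗ (fails at j=9)
  i=10: ✗ (fails at j=10)
Positions where it holds: {3} → 1.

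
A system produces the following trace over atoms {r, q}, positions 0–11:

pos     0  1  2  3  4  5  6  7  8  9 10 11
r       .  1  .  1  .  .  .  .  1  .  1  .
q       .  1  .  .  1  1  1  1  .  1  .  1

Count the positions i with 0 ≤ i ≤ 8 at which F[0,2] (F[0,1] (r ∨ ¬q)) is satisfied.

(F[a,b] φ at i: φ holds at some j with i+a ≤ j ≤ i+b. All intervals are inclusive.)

8

Evaluate at each i in [0,8]:
  i=0: ✓ (witness j=0)
  i=1: ✓ (witness j=1)
  i=2: ✓ (witness j=2)
  i=3: ✓ (witness j=3)
  i=4: ✗ (none in [4,6])
  i=5: ✓ (witness j=7)
  i=6: ✓ (witness j=7)
  i=7: ✓ (witness j=7)
  i=8: ✓ (witness j=8)
Positions where it holds: {0, 1, 2, 3, 5, 6, 7, 8} → 8.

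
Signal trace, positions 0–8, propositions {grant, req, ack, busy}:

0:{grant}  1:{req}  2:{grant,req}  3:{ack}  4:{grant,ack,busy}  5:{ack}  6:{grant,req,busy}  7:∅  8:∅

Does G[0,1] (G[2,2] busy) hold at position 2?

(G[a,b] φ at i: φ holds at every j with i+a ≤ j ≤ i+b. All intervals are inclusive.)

Check G[2,2] busy at every j in [2,3]:
  j=2: holds on [4,4]
  j=3: fails at 5
Fails at j=3 → formula fails.

Does not hold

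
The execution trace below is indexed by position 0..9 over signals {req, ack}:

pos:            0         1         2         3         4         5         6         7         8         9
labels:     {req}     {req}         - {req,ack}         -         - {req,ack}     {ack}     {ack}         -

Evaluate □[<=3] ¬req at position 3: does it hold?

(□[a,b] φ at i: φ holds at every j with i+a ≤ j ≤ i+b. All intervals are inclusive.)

Check ¬req at every j in [3,6]:
  j=3: false
  j=4: true
  j=5: true
  j=6: false
Fails at j=3 → formula fails.

False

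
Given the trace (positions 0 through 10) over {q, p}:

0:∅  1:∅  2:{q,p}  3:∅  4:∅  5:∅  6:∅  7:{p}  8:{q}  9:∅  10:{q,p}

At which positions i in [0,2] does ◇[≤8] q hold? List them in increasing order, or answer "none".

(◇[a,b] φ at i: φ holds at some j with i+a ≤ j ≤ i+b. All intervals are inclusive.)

Evaluate at each i in [0,2]:
  i=0: ✓ (witness j=2)
  i=1: ✓ (witness j=2)
  i=2: ✓ (witness j=2)

0, 1, 2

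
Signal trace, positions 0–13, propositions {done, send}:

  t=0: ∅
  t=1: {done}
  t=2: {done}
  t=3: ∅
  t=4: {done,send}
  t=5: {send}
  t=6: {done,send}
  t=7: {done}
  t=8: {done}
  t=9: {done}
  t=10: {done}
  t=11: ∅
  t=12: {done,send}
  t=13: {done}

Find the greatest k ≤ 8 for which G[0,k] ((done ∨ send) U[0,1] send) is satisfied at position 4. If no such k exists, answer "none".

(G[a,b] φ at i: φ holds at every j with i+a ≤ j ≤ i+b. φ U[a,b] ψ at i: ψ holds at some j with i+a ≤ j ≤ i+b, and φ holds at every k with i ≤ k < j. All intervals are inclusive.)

2

((done ∨ send) U[0,1] send) must hold from j=4 onward; find where it first fails.
  j=4: holds
  j=5: holds
  j=6: holds
  j=7: fails
Holds on [4,6], so largest k = 2.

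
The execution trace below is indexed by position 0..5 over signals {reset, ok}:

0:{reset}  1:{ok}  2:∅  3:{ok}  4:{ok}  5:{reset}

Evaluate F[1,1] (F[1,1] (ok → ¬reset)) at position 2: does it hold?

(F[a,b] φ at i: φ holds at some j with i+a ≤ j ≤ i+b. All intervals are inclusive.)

True

Check F[1,1] (ok → ¬reset) at each j in [3,3]:
  j=3: holds (witness at 4)
Found at j=3 → formula holds.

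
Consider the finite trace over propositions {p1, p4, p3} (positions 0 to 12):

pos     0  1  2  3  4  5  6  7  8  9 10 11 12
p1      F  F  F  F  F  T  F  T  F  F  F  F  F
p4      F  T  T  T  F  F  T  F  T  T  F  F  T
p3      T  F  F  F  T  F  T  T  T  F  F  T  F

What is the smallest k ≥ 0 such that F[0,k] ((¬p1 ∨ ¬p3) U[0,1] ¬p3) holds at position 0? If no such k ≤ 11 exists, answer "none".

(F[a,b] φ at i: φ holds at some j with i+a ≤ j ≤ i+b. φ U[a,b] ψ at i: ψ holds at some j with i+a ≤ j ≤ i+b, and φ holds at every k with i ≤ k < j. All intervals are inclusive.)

0

Scan j = 0,1,… for ((¬p1 ∨ ¬p3) U[0,1] ¬p3):
  j=0: holds
First hit at j=0, so smallest k = 0-0 = 0.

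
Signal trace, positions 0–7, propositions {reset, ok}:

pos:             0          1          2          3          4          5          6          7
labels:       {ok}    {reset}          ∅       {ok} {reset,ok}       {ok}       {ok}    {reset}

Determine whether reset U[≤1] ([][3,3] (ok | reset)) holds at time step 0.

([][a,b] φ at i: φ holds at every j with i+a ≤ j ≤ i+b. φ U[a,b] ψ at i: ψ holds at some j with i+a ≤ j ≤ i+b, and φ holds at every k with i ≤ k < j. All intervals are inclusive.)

True

Need some j in [0,1] with [][3,3] (ok | reset), and reset at every k in [0,j-1].
  j=0: [][3,3] (ok | reset) holds; no prefix to check → satisfied.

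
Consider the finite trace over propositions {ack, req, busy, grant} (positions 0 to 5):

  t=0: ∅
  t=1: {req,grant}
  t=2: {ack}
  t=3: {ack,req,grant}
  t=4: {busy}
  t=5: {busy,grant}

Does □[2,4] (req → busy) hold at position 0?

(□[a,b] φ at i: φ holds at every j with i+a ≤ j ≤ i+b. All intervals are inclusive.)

Check (req → busy) at every j in [2,4]:
  j=2: antecedent false → ✓
  j=3: antecedent true; consequent false → ✗
  j=4: antecedent false → ✓
Fails at j=3 → formula fails.

No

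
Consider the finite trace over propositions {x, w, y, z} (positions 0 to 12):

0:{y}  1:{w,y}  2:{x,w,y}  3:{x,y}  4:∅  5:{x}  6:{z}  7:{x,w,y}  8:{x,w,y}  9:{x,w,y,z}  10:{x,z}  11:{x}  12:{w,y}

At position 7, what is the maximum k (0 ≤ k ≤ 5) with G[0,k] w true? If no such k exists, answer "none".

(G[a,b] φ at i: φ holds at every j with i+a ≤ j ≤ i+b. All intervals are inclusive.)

2

w must hold from j=7 onward; find where it first fails.
  j=7: holds
  j=8: holds
  j=9: holds
  j=10: fails
Holds on [7,9], so largest k = 2.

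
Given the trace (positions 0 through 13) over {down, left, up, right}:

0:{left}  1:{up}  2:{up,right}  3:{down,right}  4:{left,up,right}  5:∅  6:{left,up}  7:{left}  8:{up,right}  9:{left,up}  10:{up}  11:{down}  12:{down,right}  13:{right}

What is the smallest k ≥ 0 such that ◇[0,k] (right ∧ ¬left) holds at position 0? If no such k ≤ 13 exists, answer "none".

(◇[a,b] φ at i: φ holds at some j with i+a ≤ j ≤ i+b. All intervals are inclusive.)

2

Scan j = 0,1,… for (right ∧ ¬left):
  j=0: fails
  j=1: fails
  j=2: holds
First hit at j=2, so smallest k = 2-0 = 2.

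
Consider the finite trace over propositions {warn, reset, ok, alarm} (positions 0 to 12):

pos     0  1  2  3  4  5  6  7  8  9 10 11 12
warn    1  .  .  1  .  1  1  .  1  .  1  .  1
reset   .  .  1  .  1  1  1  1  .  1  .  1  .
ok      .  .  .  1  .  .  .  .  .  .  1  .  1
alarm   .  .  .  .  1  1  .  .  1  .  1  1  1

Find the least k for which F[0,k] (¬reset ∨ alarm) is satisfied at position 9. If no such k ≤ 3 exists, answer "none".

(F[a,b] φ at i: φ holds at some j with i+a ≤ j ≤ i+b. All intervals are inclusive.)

Scan j = 9,10,… for (¬reset ∨ alarm):
  j=9: fails
  j=10: holds
First hit at j=10, so smallest k = 10-9 = 1.

1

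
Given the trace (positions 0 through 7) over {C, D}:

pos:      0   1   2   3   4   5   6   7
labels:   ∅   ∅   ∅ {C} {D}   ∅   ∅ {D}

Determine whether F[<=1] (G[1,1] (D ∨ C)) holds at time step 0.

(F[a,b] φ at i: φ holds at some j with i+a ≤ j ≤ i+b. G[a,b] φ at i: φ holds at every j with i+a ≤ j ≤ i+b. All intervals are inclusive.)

False

Check G[1,1] (D ∨ C) at each j in [0,1]:
  j=0: fails at 1
  j=1: fails at 2
No position in the window satisfies it → formula fails.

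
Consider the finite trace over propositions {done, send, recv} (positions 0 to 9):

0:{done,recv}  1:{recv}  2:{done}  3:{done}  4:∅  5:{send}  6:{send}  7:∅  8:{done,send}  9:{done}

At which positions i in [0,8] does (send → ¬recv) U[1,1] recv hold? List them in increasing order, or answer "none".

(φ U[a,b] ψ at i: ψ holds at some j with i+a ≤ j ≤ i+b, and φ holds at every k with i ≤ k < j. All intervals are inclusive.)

0

Evaluate at each i in [0,8]:
  i=0: ✓ (rhs at j=1; lhs holds on [0,0])
  i=1: ✗ (no rhs in [2,2])
  i=2: ✗ (no rhs in [3,3])
  i=3: ✗ (no rhs in [4,4])
  i=4: ✗ (no rhs in [5,5])
  i=5: ✗ (no rhs in [6,6])
  i=6: ✗ (no rhs in [7,7])
  i=7: ✗ (no rhs in [8,8])
  i=8: ✗ (no rhs in [9,9])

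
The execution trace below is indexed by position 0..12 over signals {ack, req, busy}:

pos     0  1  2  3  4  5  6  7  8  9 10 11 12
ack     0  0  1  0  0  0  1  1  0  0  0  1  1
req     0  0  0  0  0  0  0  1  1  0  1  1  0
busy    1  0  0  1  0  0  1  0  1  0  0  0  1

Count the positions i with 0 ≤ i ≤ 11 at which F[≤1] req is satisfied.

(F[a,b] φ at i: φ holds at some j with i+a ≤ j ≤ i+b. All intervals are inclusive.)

Evaluate at each i in [0,11]:
  i=0: ✗ (none in [0,1])
  i=1: ✗ (none in [1,2])
  i=2: ✗ (none in [2,3])
  i=3: ✗ (none in [3,4])
  i=4: ✗ (none in [4,5])
  i=5: ✗ (none in [5,6])
  i=6: ✓ (witness j=7)
  i=7: ✓ (witness j=7)
  i=8: ✓ (witness j=8)
  i=9: ✓ (witness j=10)
  i=10: ✓ (witness j=10)
  i=11: ✓ (witness j=11)
Positions where it holds: {6, 7, 8, 9, 10, 11} → 6.

6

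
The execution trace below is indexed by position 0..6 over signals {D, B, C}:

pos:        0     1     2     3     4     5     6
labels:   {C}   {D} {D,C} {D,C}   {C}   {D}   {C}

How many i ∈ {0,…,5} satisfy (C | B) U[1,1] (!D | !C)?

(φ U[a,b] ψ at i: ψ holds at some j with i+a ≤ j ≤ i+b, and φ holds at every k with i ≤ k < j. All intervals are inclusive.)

Evaluate at each i in [0,5]:
  i=0: ✓ (rhs at j=1; lhs holds on [0,0])
  i=1: ✗ (no rhs in [2,2])
  i=2: ✗ (no rhs in [3,3])
  i=3: ✓ (rhs at j=4; lhs holds on [3,3])
  i=4: ✓ (rhs at j=5; lhs holds on [4,4])
  i=5: ✗ (lhs fails at k=5 before rhs at j=6)
Positions where it holds: {0, 3, 4} → 3.

3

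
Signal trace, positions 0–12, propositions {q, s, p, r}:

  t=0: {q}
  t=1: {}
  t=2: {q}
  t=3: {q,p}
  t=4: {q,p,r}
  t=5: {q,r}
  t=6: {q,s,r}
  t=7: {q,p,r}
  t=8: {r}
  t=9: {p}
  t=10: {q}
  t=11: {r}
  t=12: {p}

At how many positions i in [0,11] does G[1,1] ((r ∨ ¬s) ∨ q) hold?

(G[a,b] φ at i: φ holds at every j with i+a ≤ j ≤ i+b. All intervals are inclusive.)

12

Evaluate at each i in [0,11]:
  i=0: ✓ (all of [1,1])
  i=1: ✓ (all of [2,2])
  i=2: ✓ (all of [3,3])
  i=3: ✓ (all of [4,4])
  i=4: ✓ (all of [5,5])
  i=5: ✓ (all of [6,6])
  i=6: ✓ (all of [7,7])
  i=7: ✓ (all of [8,8])
  i=8: ✓ (all of [9,9])
  i=9: ✓ (all of [10,10])
  i=10: ✓ (all of [11,11])
  i=11: ✓ (all of [12,12])
Positions where it holds: {0, 1, 2, 3, 4, 5, 6, 7, 8, 9, 10, 11} → 12.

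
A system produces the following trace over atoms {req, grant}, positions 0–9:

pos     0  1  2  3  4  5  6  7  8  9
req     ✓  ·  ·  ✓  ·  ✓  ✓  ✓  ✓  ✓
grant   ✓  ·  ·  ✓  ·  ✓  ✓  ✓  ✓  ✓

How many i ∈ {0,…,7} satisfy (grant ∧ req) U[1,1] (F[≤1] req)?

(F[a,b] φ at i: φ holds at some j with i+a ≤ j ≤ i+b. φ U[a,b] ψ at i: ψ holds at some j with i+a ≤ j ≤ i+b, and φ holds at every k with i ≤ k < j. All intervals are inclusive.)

4

Evaluate at each i in [0,7]:
  i=0: ✗ (no rhs in [1,1])
  i=1: ✗ (lhs fails at k=1 before rhs at j=2)
  i=2: ✗ (lhs fails at k=2 before rhs at j=3)
  i=3: ✓ (rhs at j=4; lhs holds on [3,3])
  i=4: ✗ (lhs fails at k=4 before rhs at j=5)
  i=5: ✓ (rhs at j=6; lhs holds on [5,5])
  i=6: ✓ (rhs at j=7; lhs holds on [6,6])
  i=7: ✓ (rhs at j=8; lhs holds on [7,7])
Positions where it holds: {3, 5, 6, 7} → 4.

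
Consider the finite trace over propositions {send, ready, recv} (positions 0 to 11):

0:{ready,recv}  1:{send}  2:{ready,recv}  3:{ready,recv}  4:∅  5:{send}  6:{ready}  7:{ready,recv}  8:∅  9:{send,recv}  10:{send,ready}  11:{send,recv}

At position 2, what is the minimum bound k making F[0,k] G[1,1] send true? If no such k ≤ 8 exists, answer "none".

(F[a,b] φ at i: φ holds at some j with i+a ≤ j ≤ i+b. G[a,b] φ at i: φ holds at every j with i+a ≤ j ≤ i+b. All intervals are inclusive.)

Scan j = 2,3,… for G[1,1] send:
  j=2: fails
  j=3: fails
  j=4: holds
First hit at j=4, so smallest k = 4-2 = 2.

2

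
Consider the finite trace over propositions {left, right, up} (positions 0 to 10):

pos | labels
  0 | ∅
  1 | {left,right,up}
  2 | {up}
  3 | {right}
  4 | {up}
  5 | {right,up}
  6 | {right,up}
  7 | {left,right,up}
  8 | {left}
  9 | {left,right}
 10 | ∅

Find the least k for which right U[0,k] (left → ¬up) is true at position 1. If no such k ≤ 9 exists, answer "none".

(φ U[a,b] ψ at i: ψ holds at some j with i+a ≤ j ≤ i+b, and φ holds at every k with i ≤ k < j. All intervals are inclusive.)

1

Need earliest j ≥ 1 with (left → ¬up), and right at every k in [1,j-1].
  j=1: rhs fails.
  j=2: rhs holds; lhs holds on [1,1]. k = 1.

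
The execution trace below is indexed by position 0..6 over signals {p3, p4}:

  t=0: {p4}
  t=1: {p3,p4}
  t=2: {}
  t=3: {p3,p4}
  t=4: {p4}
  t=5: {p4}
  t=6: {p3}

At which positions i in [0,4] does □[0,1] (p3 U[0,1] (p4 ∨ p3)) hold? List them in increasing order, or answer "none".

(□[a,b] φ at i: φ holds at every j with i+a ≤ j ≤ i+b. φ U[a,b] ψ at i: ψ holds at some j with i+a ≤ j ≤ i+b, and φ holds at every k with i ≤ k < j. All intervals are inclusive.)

0, 3, 4

Evaluate at each i in [0,4]:
  i=0: ✓ (all of [0,1])
  i=1: ✗ (fails at j=2)
  i=2: ✗ (fails at j=2)
  i=3: ✓ (all of [3,4])
  i=4: ✓ (all of [4,5])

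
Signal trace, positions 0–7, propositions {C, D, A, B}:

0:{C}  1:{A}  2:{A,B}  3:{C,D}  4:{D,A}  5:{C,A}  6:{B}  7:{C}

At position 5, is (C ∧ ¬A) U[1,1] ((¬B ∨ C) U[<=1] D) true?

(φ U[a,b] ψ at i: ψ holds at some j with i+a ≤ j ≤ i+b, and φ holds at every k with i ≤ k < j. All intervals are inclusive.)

Need some j in [6,6] with ((¬B ∨ C) U[<=1] D), and (C ∧ ¬A) at every k in [5,j-1].
  j=6: ((¬B ∨ C) U[<=1] D) — fails.
No j in the window works → until fails.

Does not hold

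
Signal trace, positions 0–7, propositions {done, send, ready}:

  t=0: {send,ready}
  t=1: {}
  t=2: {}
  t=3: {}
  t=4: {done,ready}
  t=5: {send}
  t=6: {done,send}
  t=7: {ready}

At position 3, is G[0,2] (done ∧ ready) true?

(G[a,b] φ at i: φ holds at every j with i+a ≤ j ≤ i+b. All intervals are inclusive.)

Check (done ∧ ready) at every j in [3,5]:
  j=3: false
  j=4: true
  j=5: false
Fails at j=3 → formula fails.

Does not hold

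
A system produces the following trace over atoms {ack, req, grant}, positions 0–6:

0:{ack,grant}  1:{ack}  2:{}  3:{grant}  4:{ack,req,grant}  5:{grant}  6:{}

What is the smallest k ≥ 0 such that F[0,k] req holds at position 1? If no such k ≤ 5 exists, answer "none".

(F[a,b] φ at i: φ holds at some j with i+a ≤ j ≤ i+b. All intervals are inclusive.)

3

Scan j = 1,2,… for req:
  j=1: fails
  j=2: fails
  j=3: fails
  j=4: holds
First hit at j=4, so smallest k = 4-1 = 3.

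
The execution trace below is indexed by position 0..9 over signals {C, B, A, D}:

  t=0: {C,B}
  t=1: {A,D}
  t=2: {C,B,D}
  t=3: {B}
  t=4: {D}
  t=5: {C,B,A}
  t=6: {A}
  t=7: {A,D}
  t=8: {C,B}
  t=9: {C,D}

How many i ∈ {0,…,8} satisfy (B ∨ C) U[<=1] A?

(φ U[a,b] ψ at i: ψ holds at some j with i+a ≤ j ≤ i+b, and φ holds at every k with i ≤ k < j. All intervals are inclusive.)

Evaluate at each i in [0,8]:
  i=0: ✓ (rhs at j=1; lhs holds on [0,0])
  i=1: ✓ (rhs at j=1)
  i=2: ✗ (no rhs in [2,3])
  i=3: ✗ (no rhs in [3,4])
  i=4: ✗ (lhs fails at k=4 before rhs at j=5)
  i=5: ✓ (rhs at j=5)
  i=6: ✓ (rhs at j=6)
  i=7: ✓ (rhs at j=7)
  i=8: ✗ (no rhs in [8,9])
Positions where it holds: {0, 1, 5, 6, 7} → 5.

5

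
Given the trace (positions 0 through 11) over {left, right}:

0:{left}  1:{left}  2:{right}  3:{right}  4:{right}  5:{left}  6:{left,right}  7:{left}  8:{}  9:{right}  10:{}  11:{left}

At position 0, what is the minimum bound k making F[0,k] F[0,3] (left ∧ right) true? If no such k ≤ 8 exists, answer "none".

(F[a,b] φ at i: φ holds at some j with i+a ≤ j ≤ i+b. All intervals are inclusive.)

Scan j = 0,1,… for F[0,3] (left ∧ right):
  j=0: fails
  j=1: fails
  j=2: fails
  j=3: holds
First hit at j=3, so smallest k = 3-0 = 3.

3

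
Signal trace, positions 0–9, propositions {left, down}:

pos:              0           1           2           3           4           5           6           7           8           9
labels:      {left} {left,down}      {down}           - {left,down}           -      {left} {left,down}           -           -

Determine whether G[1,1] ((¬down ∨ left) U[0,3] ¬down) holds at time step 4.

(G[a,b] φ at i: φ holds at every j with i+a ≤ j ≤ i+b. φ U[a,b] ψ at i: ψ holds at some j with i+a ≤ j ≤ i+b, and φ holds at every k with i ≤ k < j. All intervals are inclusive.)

Yes

Check ((¬down ∨ left) U[0,3] ¬down) at every j in [5,5]:
  j=5: holds
All positions satisfy it → formula holds.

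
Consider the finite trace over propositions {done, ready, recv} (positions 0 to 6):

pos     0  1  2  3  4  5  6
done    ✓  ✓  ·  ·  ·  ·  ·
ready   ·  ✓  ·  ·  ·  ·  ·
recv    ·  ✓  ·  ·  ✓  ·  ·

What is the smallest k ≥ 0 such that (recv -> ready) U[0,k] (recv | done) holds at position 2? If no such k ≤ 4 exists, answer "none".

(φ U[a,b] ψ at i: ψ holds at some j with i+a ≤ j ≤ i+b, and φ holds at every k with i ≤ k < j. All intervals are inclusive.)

Need earliest j ≥ 2 with (recv | done), and (recv -> ready) at every k in [2,j-1].
  j=2: rhs fails.
  j=3: rhs fails.
  j=4: rhs holds; lhs holds on [2,3]. k = 2.

2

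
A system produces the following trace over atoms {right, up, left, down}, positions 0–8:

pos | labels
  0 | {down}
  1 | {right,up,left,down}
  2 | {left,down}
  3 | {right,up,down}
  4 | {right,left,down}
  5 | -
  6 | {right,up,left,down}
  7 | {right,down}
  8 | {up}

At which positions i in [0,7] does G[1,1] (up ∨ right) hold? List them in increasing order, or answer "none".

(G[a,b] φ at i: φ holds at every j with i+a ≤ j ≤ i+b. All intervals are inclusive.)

Evaluate at each i in [0,7]:
  i=0: ✓ (all of [1,1])
  i=1: ✗ (fails at j=2)
  i=2: ✓ (all of [3,3])
  i=3: ✓ (all of [4,4])
  i=4: ✗ (fails at j=5)
  i=5: ✓ (all of [6,6])
  i=6: ✓ (all of [7,7])
  i=7: ✓ (all of [8,8])

0, 2, 3, 5, 6, 7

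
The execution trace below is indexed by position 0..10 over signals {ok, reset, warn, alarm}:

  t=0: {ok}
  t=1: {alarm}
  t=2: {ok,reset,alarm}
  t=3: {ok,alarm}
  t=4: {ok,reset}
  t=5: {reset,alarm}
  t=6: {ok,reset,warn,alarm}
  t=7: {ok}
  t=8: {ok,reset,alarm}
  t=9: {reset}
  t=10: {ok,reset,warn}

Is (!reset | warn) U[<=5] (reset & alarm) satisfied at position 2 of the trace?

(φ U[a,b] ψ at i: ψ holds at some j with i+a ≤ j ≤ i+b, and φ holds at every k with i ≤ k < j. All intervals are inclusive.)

Need some j in [2,7] with (reset & alarm), and (!reset | warn) at every k in [2,j-1].
  j=2: (reset & alarm) holds; no prefix to check → satisfied.

Holds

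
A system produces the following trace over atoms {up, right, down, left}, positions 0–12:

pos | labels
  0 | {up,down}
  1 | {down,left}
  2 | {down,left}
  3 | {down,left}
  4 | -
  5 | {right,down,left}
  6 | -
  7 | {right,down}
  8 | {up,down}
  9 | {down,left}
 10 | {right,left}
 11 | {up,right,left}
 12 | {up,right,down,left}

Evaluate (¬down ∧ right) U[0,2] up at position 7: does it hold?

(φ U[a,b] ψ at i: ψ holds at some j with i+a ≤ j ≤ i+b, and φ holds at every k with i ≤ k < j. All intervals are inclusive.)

False

Need some j in [7,9] with up, and (¬down ∧ right) at every k in [7,j-1].
  j=7: up false.
  j=8: up holds, but (¬down ∧ right) fails at k=7 → not this j.
  j=9: up false.
No j in the window works → until fails.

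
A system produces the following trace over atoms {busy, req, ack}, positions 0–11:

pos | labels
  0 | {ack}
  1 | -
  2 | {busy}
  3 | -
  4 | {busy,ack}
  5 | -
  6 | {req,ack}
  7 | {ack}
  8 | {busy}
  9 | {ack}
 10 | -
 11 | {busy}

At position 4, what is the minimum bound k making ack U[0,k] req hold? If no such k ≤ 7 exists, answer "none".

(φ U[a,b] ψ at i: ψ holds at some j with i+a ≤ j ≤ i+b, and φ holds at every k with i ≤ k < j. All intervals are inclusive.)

Need earliest j ≥ 4 with req, and ack at every k in [4,j-1].
  j=4: rhs fails.
  j=5: rhs fails.
  j=6: rhs holds but lhs fails at k=5.
  j=7: rhs fails.
  j=8: rhs fails.
  j=9: rhs fails.
  j=10: rhs fails.
  j=11: rhs fails.
No witness within the range → none.

none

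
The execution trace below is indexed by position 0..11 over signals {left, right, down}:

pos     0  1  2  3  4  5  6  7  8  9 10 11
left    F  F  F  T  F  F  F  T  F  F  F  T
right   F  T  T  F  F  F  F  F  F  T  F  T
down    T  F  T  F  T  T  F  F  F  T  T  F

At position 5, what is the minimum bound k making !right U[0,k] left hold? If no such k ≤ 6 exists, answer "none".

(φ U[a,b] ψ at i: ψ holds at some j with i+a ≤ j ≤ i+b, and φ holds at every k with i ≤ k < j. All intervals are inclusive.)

2

Need earliest j ≥ 5 with left, and !right at every k in [5,j-1].
  j=5: rhs fails.
  j=6: rhs fails.
  j=7: rhs holds; lhs holds on [5,6]. k = 2.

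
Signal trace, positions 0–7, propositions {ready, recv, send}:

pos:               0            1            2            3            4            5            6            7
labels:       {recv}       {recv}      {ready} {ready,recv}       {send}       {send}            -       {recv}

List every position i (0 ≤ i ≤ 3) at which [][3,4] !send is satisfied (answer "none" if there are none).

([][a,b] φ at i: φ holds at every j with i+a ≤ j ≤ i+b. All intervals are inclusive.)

3

Evaluate at each i in [0,3]:
  i=0: ✗ (fails at j=4)
  i=1: ✗ (fails at j=4)
  i=2: ✗ (fails at j=5)
  i=3: ✓ (all of [6,7])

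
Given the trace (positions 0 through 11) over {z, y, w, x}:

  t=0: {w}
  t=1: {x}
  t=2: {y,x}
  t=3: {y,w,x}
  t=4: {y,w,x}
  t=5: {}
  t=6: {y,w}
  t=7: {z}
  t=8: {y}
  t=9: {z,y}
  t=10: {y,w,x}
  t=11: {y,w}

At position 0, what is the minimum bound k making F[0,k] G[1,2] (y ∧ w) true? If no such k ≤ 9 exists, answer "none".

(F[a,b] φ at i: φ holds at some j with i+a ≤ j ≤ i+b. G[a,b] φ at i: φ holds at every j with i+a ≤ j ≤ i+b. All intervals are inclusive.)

Scan j = 0,1,… for G[1,2] (y ∧ w):
  j=0: fails
  j=1: fails
  j=2: holds
First hit at j=2, so smallest k = 2-0 = 2.

2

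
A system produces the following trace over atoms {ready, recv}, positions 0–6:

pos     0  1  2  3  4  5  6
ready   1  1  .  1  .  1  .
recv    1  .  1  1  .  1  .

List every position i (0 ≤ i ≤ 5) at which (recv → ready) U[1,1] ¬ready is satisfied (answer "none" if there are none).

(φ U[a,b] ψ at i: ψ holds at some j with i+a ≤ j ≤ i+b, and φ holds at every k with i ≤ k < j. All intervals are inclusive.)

1, 3, 5

Evaluate at each i in [0,5]:
  i=0: ✗ (no rhs in [1,1])
  i=1: ✓ (rhs at j=2; lhs holds on [1,1])
  i=2: ✗ (no rhs in [3,3])
  i=3: ✓ (rhs at j=4; lhs holds on [3,3])
  i=4: ✗ (no rhs in [5,5])
  i=5: ✓ (rhs at j=6; lhs holds on [5,5])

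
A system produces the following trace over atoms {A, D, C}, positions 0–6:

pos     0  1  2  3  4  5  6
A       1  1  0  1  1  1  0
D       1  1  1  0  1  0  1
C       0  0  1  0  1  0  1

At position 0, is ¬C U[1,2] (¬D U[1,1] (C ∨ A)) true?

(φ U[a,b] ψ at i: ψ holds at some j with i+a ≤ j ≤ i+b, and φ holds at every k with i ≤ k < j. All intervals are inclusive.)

Does not hold

Need some j in [1,2] with (¬D U[1,1] (C ∨ A)), and ¬C at every k in [0,j-1].
  j=1: (¬D U[1,1] (C ∨ A)) — fails.
  j=2: (¬D U[1,1] (C ∨ A)) — fails.
No j in the window works → until fails.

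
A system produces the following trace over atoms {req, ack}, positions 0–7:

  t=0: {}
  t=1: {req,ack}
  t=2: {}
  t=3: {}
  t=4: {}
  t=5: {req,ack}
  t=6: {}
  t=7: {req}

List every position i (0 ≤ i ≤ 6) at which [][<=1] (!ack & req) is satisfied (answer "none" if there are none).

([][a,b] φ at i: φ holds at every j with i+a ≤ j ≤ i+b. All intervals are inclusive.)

Evaluate at each i in [0,6]:
  i=0: ✗ (fails at j=0)
  i=1: ✗ (fails at j=1)
  i=2: ✗ (fails at j=2)
  i=3: ✗ (fails at j=3)
  i=4: ✗ (fails at j=4)
  i=5: ✗ (fails at j=5)
  i=6: ✗ (fails at j=6)

none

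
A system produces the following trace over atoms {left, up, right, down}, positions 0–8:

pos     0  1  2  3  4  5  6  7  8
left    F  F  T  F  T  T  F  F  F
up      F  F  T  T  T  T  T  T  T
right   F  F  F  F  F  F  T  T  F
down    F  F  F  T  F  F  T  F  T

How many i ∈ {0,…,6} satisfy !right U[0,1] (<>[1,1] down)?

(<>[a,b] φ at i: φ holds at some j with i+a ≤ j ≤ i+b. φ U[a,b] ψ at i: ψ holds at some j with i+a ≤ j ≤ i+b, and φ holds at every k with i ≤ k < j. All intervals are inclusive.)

Evaluate at each i in [0,6]:
  i=0: ✗ (no rhs in [0,1])
  i=1: ✓ (rhs at j=2; lhs holds on [1,1])
  i=2: ✓ (rhs at j=2)
  i=3: ✗ (no rhs in [3,4])
  i=4: ✓ (rhs at j=5; lhs holds on [4,4])
  i=5: ✓ (rhs at j=5)
  i=6: ✗ (lhs fails at k=6 before rhs at j=7)
Positions where it holds: {1, 2, 4, 5} → 4.

4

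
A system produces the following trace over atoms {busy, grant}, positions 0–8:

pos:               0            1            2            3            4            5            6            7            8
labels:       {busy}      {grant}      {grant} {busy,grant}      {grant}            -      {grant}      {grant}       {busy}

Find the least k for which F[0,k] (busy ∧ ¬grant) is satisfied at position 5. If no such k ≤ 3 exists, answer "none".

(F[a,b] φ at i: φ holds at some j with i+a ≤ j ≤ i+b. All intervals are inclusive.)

Scan j = 5,6,… for (busy ∧ ¬grant):
  j=5: fails
  j=6: fails
  j=7: fails
  j=8: holds
First hit at j=8, so smallest k = 8-5 = 3.

3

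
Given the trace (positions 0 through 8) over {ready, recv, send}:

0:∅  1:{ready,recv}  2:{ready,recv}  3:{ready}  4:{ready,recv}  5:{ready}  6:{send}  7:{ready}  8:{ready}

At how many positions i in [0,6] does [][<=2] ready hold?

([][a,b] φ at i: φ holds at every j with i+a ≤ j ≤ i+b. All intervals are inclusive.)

3

Evaluate at each i in [0,6]:
  i=0: ✗ (fails at j=0)
  i=1: ✓ (all of [1,3])
  i=2: ✓ (all of [2,4])
  i=3: ✓ (all of [3,5])
  i=4: ✗ (fails at j=6)
  i=5: ✗ (fails at j=6)
  i=6: ✗ (fails at j=6)
Positions where it holds: {1, 2, 3} → 3.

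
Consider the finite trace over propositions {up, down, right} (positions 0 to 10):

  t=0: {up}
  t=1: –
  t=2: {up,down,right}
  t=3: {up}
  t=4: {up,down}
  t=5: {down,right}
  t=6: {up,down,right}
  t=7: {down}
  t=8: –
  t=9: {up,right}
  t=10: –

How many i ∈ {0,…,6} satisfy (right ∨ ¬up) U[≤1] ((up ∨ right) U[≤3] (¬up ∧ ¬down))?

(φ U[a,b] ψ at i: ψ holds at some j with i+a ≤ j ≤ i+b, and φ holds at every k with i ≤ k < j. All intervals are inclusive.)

2

Evaluate at each i in [0,6]:
  i=0: ✓ (rhs at j=0)
  i=1: ✓ (rhs at j=1)
  i=2: ✗ (no rhs in [2,3])
  i=3: ✗ (no rhs in [3,4])
  i=4: ✗ (no rhs in [4,5])
  i=5: ✗ (no rhs in [5,6])
  i=6: ✗ (no rhs in [6,7])
Positions where it holds: {0, 1} → 2.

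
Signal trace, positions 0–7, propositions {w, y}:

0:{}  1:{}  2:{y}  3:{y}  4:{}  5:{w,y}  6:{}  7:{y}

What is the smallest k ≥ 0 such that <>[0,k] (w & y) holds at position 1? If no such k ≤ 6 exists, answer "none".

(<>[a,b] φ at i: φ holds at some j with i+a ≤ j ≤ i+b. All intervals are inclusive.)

Scan j = 1,2,… for (w & y):
  j=1: fails
  j=2: fails
  j=3: fails
  j=4: fails
  j=5: holds
First hit at j=5, so smallest k = 5-1 = 4.

4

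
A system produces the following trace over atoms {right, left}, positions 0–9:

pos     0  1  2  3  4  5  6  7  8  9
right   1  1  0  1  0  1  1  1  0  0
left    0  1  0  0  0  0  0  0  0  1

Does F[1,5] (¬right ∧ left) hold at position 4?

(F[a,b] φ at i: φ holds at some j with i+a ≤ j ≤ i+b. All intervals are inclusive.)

Check (¬right ∧ left) at each j in [5,9]:
  j=5: false
  j=6: false
  j=7: false
  j=8: false
  j=9: true
Found at j=9 → formula holds.

Yes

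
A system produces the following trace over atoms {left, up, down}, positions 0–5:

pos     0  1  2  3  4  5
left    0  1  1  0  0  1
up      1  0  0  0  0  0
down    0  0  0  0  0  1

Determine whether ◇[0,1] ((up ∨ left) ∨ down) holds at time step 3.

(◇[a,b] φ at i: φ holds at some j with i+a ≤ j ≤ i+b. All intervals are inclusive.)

Check ((up ∨ left) ∨ down) at each j in [3,4]:
  j=3: false
  j=4: false
No position in the window satisfies it → formula fails.

No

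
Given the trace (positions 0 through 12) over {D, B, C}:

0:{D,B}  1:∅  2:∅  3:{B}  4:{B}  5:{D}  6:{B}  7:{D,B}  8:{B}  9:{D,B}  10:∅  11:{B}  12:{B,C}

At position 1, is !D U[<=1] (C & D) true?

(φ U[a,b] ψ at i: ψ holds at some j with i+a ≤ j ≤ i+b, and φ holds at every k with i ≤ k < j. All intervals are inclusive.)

Need some j in [1,2] with (C & D), and !D at every k in [1,j-1].
  j=1: (C & D) false.
  j=2: (C & D) false.
No j in the window works → until fails.

No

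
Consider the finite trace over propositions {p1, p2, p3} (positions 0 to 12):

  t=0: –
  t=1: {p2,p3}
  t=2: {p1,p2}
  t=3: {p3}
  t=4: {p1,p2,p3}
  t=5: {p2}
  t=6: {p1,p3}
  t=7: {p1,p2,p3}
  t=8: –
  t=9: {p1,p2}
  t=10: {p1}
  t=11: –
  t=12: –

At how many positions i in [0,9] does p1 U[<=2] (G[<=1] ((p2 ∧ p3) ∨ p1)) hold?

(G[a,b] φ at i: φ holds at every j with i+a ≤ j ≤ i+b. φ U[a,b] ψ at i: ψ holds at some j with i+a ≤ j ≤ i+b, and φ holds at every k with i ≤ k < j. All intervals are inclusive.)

3

Evaluate at each i in [0,9]:
  i=0: ✗ (lhs fails at k=0 before rhs at j=1)
  i=1: ✓ (rhs at j=1)
  i=2: ✗ (no rhs in [2,4])
  i=3: ✗ (no rhs in [3,5])
  i=4: ✗ (lhs fails at k=5 before rhs at j=6)
  i=5: ✗ (lhs fails at k=5 before rhs at j=6)
  i=6: ✓ (rhs at j=6)
  i=7: ✗ (lhs fails at k=8 before rhs at j=9)
  i=8: ✗ (lhs fails at k=8 before rhs at j=9)
  i=9: ✓ (rhs at j=9)
Positions where it holds: {1, 6, 9} → 3.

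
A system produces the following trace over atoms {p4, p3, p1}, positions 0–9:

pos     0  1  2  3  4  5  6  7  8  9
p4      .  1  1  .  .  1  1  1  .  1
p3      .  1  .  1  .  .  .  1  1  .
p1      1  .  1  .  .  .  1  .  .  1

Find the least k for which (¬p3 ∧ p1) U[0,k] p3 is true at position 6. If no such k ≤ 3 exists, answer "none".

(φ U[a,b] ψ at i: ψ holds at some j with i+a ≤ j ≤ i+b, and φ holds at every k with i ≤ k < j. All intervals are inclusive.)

Need earliest j ≥ 6 with p3, and (¬p3 ∧ p1) at every k in [6,j-1].
  j=6: rhs fails.
  j=7: rhs holds; lhs holds on [6,6]. k = 1.

1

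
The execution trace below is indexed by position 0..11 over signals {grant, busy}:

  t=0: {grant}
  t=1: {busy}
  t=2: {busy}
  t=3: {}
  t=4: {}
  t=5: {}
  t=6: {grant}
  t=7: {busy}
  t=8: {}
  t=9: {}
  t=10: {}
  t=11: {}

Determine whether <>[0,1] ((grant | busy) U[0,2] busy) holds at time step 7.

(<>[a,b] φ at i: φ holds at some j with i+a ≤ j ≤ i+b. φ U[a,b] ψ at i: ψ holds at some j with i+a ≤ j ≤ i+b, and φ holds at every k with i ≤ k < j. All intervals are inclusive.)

Check ((grant | busy) U[0,2] busy) at each j in [7,8]:
  j=7: holds
  j=8: fails
Found at j=7 → formula holds.

Holds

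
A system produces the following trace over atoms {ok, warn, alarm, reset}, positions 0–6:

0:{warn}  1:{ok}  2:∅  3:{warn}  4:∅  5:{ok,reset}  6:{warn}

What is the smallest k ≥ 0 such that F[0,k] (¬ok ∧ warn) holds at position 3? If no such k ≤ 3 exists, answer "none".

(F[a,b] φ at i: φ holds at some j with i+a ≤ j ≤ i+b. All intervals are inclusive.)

Scan j = 3,4,… for (¬ok ∧ warn):
  j=3: holds
First hit at j=3, so smallest k = 3-3 = 0.

0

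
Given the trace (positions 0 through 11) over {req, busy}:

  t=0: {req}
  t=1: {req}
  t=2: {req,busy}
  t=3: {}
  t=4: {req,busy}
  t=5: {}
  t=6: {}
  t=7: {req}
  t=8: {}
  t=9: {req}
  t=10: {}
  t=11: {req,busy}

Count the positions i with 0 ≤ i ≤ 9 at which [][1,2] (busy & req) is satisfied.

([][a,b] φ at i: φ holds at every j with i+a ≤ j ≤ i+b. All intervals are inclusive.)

Evaluate at each i in [0,9]:
  i=0: ✗ (fails at j=1)
  i=1: ✗ (fails at j=3)
  i=2: ✗ (fails at j=3)
  i=3: ✗ (fails at j=5)
  i=4: ✗ (fails at j=5)
  i=5: ✗ (fails at j=6)
  i=6: ✗ (fails at j=7)
  i=7: ✗ (fails at j=8)
  i=8: ✗ (fails at j=9)
  i=9: ✗ (fails at j=10)
Positions where it holds: {} → 0.

0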